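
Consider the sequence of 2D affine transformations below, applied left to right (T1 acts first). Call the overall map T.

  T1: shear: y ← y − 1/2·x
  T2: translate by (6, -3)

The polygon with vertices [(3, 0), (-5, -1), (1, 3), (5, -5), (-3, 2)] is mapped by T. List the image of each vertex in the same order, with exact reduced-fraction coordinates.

image vertices: (9, -9/2), (1, -3/2), (7, -1/2), (11, -21/2), (3, 1/2)

T1 shear: y ← y − 1/2·x: (3, 0) → (3, -3/2); (-5, -1) → (-5, 3/2); (1, 3) → (1, 5/2); (5, -5) → (5, -15/2); (-3, 2) → (-3, 7/2)
T2 translate by (6, -3): (3, -3/2) → (9, -9/2); (-5, 3/2) → (1, -3/2); (1, 5/2) → (7, -1/2); (5, -15/2) → (11, -21/2); (-3, 7/2) → (3, 1/2)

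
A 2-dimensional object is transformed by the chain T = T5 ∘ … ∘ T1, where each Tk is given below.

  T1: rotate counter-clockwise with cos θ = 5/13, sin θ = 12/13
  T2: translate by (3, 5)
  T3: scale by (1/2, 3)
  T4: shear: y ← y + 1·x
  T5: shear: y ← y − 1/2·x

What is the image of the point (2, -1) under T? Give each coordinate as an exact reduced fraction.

T1 rotate counter-clockwise with cos θ = 5/13, sin θ = 12/13: (2, -1) → (22/13, 19/13)
T2 translate by (3, 5): (22/13, 19/13) → (61/13, 84/13)
T3 scale by (1/2, 3): (61/13, 84/13) → (61/26, 252/13)
T4 shear: y ← y + 1·x: (61/26, 252/13) → (61/26, 565/26)
T5 shear: y ← y − 1/2·x: (61/26, 565/26) → (61/26, 1069/52)

T(p) = (61/26, 1069/52)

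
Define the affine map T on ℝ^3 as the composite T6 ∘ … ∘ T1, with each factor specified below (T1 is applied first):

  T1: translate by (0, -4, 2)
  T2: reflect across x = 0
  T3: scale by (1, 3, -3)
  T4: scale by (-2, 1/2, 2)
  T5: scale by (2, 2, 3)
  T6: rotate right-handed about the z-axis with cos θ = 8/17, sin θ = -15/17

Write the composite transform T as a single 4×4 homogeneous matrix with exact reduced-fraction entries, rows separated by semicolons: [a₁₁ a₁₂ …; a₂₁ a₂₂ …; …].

T1 = [1 0 0 0; 0 1 0 -4; 0 0 1 2; 0 0 0 1]
T2·T1 = [-1 0 0 0; 0 1 0 -4; 0 0 1 2; 0 0 0 1]
T3·…·T1 = [-1 0 0 0; 0 3 0 -12; 0 0 -3 -6; 0 0 0 1]
T4·…·T1 = [2 0 0 0; 0 3/2 0 -6; 0 0 -6 -12; 0 0 0 1]
T5·…·T1 = [4 0 0 0; 0 3 0 -12; 0 0 -18 -36; 0 0 0 1]
T6·…·T1 = [32/17 45/17 0 -180/17; -60/17 24/17 0 -96/17; 0 0 -18 -36; 0 0 0 1]

T = [32/17 45/17 0 -180/17; -60/17 24/17 0 -96/17; 0 0 -18 -36; 0 0 0 1]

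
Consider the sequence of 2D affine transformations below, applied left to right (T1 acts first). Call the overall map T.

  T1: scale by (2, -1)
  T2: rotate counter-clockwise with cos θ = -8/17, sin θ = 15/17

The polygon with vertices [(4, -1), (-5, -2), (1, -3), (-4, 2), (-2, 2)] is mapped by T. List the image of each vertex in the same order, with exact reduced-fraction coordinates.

T1 scale by (2, -1): (4, -1) → (8, 1); (-5, -2) → (-10, 2); (1, -3) → (2, 3); (-4, 2) → (-8, -2); (-2, 2) → (-4, -2)
T2 rotate counter-clockwise with cos θ = -8/17, sin θ = 15/17: (8, 1) → (-79/17, 112/17); (-10, 2) → (50/17, -166/17); (2, 3) → (-61/17, 6/17); (-8, -2) → (94/17, -104/17); (-4, -2) → (62/17, -44/17)

image vertices: (-79/17, 112/17), (50/17, -166/17), (-61/17, 6/17), (94/17, -104/17), (62/17, -44/17)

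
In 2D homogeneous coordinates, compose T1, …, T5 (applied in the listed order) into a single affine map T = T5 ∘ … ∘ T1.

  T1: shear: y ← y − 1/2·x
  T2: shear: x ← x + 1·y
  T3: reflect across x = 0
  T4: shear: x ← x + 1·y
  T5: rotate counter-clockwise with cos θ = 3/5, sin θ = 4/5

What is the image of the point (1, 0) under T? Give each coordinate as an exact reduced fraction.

T1 shear: y ← y − 1/2·x: (1, 0) → (1, -1/2)
T2 shear: x ← x + 1·y: (1, -1/2) → (1/2, -1/2)
T3 reflect across x = 0: (1/2, -1/2) → (-1/2, -1/2)
T4 shear: x ← x + 1·y: (-1/2, -1/2) → (-1, -1/2)
T5 rotate counter-clockwise with cos θ = 3/5, sin θ = 4/5: (-1, -1/2) → (-1/5, -11/10)

T(p) = (-1/5, -11/10)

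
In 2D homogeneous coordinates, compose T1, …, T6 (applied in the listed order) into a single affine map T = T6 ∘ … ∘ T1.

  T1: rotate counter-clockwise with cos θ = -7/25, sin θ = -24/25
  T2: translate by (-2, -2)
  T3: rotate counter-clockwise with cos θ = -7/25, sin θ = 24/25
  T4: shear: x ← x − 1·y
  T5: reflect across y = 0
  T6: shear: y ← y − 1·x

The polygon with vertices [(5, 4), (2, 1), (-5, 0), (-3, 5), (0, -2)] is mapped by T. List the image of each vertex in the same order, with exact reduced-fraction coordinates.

T1 rotate counter-clockwise with cos θ = -7/25, sin θ = -24/25: (5, 4) → (61/25, -148/25); (2, 1) → (2/5, -11/5); (-5, 0) → (7/5, 24/5); (-3, 5) → (141/25, 37/25); (0, -2) → (-48/25, 14/25)
T2 translate by (-2, -2): (61/25, -148/25) → (11/25, -198/25); (2/5, -11/5) → (-8/5, -21/5); (7/5, 24/5) → (-3/5, 14/5); (141/25, 37/25) → (91/25, -13/25); (-48/25, 14/25) → (-98/25, -36/25)
T3 rotate counter-clockwise with cos θ = -7/25, sin θ = 24/25: (11/25, -198/25) → (187/25, 66/25); (-8/5, -21/5) → (112/25, -9/25); (-3/5, 14/5) → (-63/25, -34/25); (91/25, -13/25) → (-13/25, 91/25); (-98/25, -36/25) → (62/25, -84/25)
T4 shear: x ← x − 1·y: (187/25, 66/25) → (121/25, 66/25); (112/25, -9/25) → (121/25, -9/25); (-63/25, -34/25) → (-29/25, -34/25); (-13/25, 91/25) → (-104/25, 91/25); (62/25, -84/25) → (146/25, -84/25)
T5 reflect across y = 0: (121/25, 66/25) → (121/25, -66/25); (121/25, -9/25) → (121/25, 9/25); (-29/25, -34/25) → (-29/25, 34/25); (-104/25, 91/25) → (-104/25, -91/25); (146/25, -84/25) → (146/25, 84/25)
T6 shear: y ← y − 1·x: (121/25, -66/25) → (121/25, -187/25); (121/25, 9/25) → (121/25, -112/25); (-29/25, 34/25) → (-29/25, 63/25); (-104/25, -91/25) → (-104/25, 13/25); (146/25, 84/25) → (146/25, -62/25)

image vertices: (121/25, -187/25), (121/25, -112/25), (-29/25, 63/25), (-104/25, 13/25), (146/25, -62/25)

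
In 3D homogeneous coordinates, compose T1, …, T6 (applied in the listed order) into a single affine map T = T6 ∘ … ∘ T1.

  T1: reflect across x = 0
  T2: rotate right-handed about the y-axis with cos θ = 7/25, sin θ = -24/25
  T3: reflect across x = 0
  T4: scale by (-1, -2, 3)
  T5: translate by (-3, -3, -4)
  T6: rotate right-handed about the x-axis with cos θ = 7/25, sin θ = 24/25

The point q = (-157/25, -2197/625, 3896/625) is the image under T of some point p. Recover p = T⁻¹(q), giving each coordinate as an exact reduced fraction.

p = (-2, -4, 4)

T1 = [-1 0 0 0; 0 1 0 0; 0 0 1 0; 0 0 0 1]
T2·T1 = [-7/25 0 -24/25 0; 0 1 0 0; -24/25 0 7/25 0; 0 0 0 1]
T3·…·T1 = [7/25 0 24/25 0; 0 1 0 0; -24/25 0 7/25 0; 0 0 0 1]
T4·…·T1 = [-7/25 0 -24/25 0; 0 -2 0 0; -72/25 0 21/25 0; 0 0 0 1]
T5·…·T1 = [-7/25 0 -24/25 -3; 0 -2 0 -3; -72/25 0 21/25 -4; 0 0 0 1]
T6·…·T1 = [-7/25 0 -24/25 -3; 1728/625 -14/25 -504/625 3; -504/625 -48/25 147/625 -4; 0 0 0 1]
det M = 6; M⁻¹ = [-7/25 192/625 -56/625 -53/25; 0 -7/50 -12/25 -3/2; -24/25 -56/625 49/1875 -188/75; 0 0 0 1]
M⁻¹ · (-157/25, -2197/625, 3896/625)ᵀ = (-2, -4, 4)ᵀ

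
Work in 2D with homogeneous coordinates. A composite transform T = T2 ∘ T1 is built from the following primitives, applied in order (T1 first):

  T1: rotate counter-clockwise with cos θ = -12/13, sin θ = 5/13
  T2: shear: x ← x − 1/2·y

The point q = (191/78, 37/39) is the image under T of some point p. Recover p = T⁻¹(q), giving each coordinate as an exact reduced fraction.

T1 = [-12/13 -5/13 0; 5/13 -12/13 0; 0 0 1]
T2·T1 = [-29/26 1/13 0; 5/13 -12/13 0; 0 0 1]
det M = 1; M⁻¹ = [-12/13 -1/13 0; -5/13 -29/26 0; 0 0 1]
M⁻¹ · (191/78, 37/39)ᵀ = (-7/3, -2)ᵀ

p = (-7/3, -2)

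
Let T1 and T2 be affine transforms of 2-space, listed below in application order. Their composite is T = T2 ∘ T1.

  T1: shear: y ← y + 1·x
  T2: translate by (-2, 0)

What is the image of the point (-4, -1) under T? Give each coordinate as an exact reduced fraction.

T(p) = (-6, -5)

T1 shear: y ← y + 1·x: (-4, -1) → (-4, -5)
T2 translate by (-2, 0): (-4, -5) → (-6, -5)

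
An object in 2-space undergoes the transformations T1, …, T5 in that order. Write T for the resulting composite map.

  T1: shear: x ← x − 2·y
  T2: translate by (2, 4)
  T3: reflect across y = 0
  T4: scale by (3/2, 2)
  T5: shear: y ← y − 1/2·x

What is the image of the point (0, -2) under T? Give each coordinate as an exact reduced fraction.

T(p) = (9, -17/2)

T1 shear: x ← x − 2·y: (0, -2) → (4, -2)
T2 translate by (2, 4): (4, -2) → (6, 2)
T3 reflect across y = 0: (6, 2) → (6, -2)
T4 scale by (3/2, 2): (6, -2) → (9, -4)
T5 shear: y ← y − 1/2·x: (9, -4) → (9, -17/2)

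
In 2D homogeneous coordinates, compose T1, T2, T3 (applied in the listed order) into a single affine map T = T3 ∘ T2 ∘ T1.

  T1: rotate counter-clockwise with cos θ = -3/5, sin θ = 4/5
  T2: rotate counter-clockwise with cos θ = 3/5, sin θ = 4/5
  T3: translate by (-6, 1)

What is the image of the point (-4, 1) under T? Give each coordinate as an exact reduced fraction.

T1 rotate counter-clockwise with cos θ = -3/5, sin θ = 4/5: (-4, 1) → (8/5, -19/5)
T2 rotate counter-clockwise with cos θ = 3/5, sin θ = 4/5: (8/5, -19/5) → (4, -1)
T3 translate by (-6, 1): (4, -1) → (-2, 0)

T(p) = (-2, 0)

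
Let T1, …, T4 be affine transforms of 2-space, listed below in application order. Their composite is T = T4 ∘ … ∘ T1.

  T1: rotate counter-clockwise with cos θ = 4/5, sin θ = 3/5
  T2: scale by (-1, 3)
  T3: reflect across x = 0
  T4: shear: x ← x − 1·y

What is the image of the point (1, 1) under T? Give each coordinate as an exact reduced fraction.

T(p) = (-4, 21/5)

T1 rotate counter-clockwise with cos θ = 4/5, sin θ = 3/5: (1, 1) → (1/5, 7/5)
T2 scale by (-1, 3): (1/5, 7/5) → (-1/5, 21/5)
T3 reflect across x = 0: (-1/5, 21/5) → (1/5, 21/5)
T4 shear: x ← x − 1·y: (1/5, 21/5) → (-4, 21/5)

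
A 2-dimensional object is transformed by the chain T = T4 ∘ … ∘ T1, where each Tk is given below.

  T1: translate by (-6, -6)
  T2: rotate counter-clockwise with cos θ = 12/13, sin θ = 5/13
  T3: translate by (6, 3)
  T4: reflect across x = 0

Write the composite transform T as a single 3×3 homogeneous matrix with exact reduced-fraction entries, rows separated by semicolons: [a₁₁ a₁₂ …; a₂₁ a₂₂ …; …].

T1 = [1 0 -6; 0 1 -6; 0 0 1]
T2·T1 = [12/13 -5/13 -42/13; 5/13 12/13 -102/13; 0 0 1]
T3·…·T1 = [12/13 -5/13 36/13; 5/13 12/13 -63/13; 0 0 1]
T4·…·T1 = [-12/13 5/13 -36/13; 5/13 12/13 -63/13; 0 0 1]

T = [-12/13 5/13 -36/13; 5/13 12/13 -63/13; 0 0 1]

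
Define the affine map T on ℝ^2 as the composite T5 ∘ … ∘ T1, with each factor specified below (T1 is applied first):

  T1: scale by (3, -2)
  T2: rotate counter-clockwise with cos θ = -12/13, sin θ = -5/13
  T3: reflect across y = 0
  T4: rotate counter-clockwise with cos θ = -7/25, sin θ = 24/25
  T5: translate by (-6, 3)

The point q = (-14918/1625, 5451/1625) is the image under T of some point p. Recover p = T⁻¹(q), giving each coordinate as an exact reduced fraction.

T1 = [3 0 0; 0 -2 0; 0 0 1]
T2·T1 = [-36/13 -10/13 0; -15/13 24/13 0; 0 0 1]
T3·…·T1 = [-36/13 -10/13 0; 15/13 -24/13 0; 0 0 1]
T4·…·T1 = [-108/325 646/325 0; -969/325 -72/325 0; 0 0 1]
T5·…·T1 = [-108/325 646/325 -6; -969/325 -72/325 3; 0 0 1]
det M = 6; M⁻¹ = [-12/325 -323/975 251/325; 323/650 -18/325 1023/325; 0 0 1]
M⁻¹ · (-14918/1625, 5451/1625)ᵀ = (0, -8/5)ᵀ

p = (0, -8/5)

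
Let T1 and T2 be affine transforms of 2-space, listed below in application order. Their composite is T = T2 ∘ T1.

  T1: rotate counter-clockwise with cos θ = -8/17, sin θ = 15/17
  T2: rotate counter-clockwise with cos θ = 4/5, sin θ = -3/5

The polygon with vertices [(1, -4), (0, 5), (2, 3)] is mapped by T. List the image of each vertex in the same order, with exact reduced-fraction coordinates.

T1 rotate counter-clockwise with cos θ = -8/17, sin θ = 15/17: (1, -4) → (52/17, 47/17); (0, 5) → (-75/17, -40/17); (2, 3) → (-61/17, 6/17)
T2 rotate counter-clockwise with cos θ = 4/5, sin θ = -3/5: (52/17, 47/17) → (349/85, 32/85); (-75/17, -40/17) → (-84/17, 13/17); (-61/17, 6/17) → (-226/85, 207/85)

image vertices: (349/85, 32/85), (-84/17, 13/17), (-226/85, 207/85)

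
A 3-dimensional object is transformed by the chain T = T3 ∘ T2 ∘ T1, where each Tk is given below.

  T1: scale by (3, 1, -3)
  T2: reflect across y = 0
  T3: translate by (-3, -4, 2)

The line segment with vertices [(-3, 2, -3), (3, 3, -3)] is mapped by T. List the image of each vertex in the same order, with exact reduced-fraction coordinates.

image vertices: (-12, -6, 11), (6, -7, 11)

T1 scale by (3, 1, -3): (-3, 2, -3) → (-9, 2, 9); (3, 3, -3) → (9, 3, 9)
T2 reflect across y = 0: (-9, 2, 9) → (-9, -2, 9); (9, 3, 9) → (9, -3, 9)
T3 translate by (-3, -4, 2): (-9, -2, 9) → (-12, -6, 11); (9, -3, 9) → (6, -7, 11)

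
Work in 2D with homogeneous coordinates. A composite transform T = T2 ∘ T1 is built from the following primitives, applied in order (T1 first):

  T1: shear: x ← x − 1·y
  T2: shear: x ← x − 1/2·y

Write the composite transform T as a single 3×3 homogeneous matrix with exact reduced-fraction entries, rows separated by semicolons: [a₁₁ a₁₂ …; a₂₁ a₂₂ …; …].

T = [1 -3/2 0; 0 1 0; 0 0 1]

T1 = [1 -1 0; 0 1 0; 0 0 1]
T2·T1 = [1 -3/2 0; 0 1 0; 0 0 1]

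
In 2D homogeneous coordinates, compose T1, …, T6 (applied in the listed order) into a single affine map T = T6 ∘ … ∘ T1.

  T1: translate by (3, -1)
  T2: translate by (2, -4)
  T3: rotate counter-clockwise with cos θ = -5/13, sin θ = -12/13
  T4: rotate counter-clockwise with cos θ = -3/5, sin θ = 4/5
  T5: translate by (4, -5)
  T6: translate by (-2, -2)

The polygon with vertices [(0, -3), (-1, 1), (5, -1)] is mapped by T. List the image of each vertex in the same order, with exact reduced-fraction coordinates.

image vertices: (573/65, -879/65), (446/65, -643/65), (856/65, -673/65)

T1 translate by (3, -1): (0, -3) → (3, -4); (-1, 1) → (2, 0); (5, -1) → (8, -2)
T2 translate by (2, -4): (3, -4) → (5, -8); (2, 0) → (4, -4); (8, -2) → (10, -6)
T3 rotate counter-clockwise with cos θ = -5/13, sin θ = -12/13: (5, -8) → (-121/13, -20/13); (4, -4) → (-68/13, -28/13); (10, -6) → (-122/13, -90/13)
T4 rotate counter-clockwise with cos θ = -3/5, sin θ = 4/5: (-121/13, -20/13) → (443/65, -424/65); (-68/13, -28/13) → (316/65, -188/65); (-122/13, -90/13) → (726/65, -218/65)
T5 translate by (4, -5): (443/65, -424/65) → (703/65, -749/65); (316/65, -188/65) → (576/65, -513/65); (726/65, -218/65) → (986/65, -543/65)
T6 translate by (-2, -2): (703/65, -749/65) → (573/65, -879/65); (576/65, -513/65) → (446/65, -643/65); (986/65, -543/65) → (856/65, -673/65)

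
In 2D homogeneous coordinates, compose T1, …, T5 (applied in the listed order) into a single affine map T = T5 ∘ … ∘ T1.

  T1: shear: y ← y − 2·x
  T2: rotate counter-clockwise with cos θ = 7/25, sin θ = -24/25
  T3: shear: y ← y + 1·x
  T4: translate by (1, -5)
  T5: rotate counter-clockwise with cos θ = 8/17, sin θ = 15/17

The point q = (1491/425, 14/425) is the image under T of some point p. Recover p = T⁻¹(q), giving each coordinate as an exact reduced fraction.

p = (-1, -1)

T1 = [1 0 0; -2 1 0; 0 0 1]
T2·T1 = [-41/25 24/25 0; -38/25 7/25 0; 0 0 1]
T3·…·T1 = [-41/25 24/25 0; -79/25 31/25 0; 0 0 1]
T4·…·T1 = [-41/25 24/25 1; -79/25 31/25 -5; 0 0 1]
T5·…·T1 = [857/425 -273/425 83/17; -1247/425 608/425 -25/17; 0 0 1]
det M = 1; M⁻¹ = [608/425 273/425 -151/25; 1247/425 857/425 -284/25; 0 0 1]
M⁻¹ · (1491/425, 14/425)ᵀ = (-1, -1)ᵀ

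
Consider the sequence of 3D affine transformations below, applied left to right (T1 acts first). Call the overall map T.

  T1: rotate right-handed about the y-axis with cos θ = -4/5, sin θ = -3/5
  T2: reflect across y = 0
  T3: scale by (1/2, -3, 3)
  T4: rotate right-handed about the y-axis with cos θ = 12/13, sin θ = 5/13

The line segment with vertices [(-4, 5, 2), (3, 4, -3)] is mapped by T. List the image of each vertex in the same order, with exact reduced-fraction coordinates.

T1 rotate right-handed about the y-axis with cos θ = -4/5, sin θ = -3/5: (-4, 5, 2) → (2, 5, -4); (3, 4, -3) → (-3/5, 4, 21/5)
T2 reflect across y = 0: (2, 5, -4) → (2, -5, -4); (-3/5, 4, 21/5) → (-3/5, -4, 21/5)
T3 scale by (1/2, -3, 3): (2, -5, -4) → (1, 15, -12); (-3/5, -4, 21/5) → (-3/10, 12, 63/5)
T4 rotate right-handed about the y-axis with cos θ = 12/13, sin θ = 5/13: (1, 15, -12) → (-48/13, 15, -149/13); (-3/10, 12, 63/5) → (297/65, 12, 1527/130)

image vertices: (-48/13, 15, -149/13), (297/65, 12, 1527/130)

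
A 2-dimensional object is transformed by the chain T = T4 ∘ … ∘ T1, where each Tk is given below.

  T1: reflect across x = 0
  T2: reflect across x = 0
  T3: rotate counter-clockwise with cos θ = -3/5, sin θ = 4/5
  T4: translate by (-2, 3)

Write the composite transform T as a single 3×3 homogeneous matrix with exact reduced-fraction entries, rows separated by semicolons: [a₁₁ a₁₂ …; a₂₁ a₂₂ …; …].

T1 = [-1 0 0; 0 1 0; 0 0 1]
T2·T1 = [1 0 0; 0 1 0; 0 0 1]
T3·…·T1 = [-3/5 -4/5 0; 4/5 -3/5 0; 0 0 1]
T4·…·T1 = [-3/5 -4/5 -2; 4/5 -3/5 3; 0 0 1]

T = [-3/5 -4/5 -2; 4/5 -3/5 3; 0 0 1]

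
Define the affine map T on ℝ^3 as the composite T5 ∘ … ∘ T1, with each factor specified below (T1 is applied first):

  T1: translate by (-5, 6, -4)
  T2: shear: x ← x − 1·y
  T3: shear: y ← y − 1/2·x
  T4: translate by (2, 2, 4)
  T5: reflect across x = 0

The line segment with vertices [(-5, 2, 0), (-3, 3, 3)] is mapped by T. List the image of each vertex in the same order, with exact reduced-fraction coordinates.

T1 translate by (-5, 6, -4): (-5, 2, 0) → (-10, 8, -4); (-3, 3, 3) → (-8, 9, -1)
T2 shear: x ← x − 1·y: (-10, 8, -4) → (-18, 8, -4); (-8, 9, -1) → (-17, 9, -1)
T3 shear: y ← y − 1/2·x: (-18, 8, -4) → (-18, 17, -4); (-17, 9, -1) → (-17, 35/2, -1)
T4 translate by (2, 2, 4): (-18, 17, -4) → (-16, 19, 0); (-17, 35/2, -1) → (-15, 39/2, 3)
T5 reflect across x = 0: (-16, 19, 0) → (16, 19, 0); (-15, 39/2, 3) → (15, 39/2, 3)

image vertices: (16, 19, 0), (15, 39/2, 3)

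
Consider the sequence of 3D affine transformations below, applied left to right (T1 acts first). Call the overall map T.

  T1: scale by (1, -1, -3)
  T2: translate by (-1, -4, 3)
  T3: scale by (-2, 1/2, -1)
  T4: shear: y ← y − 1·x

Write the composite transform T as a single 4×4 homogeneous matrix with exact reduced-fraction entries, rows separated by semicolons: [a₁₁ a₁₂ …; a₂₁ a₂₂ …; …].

T1 = [1 0 0 0; 0 -1 0 0; 0 0 -3 0; 0 0 0 1]
T2·T1 = [1 0 0 -1; 0 -1 0 -4; 0 0 -3 3; 0 0 0 1]
T3·…·T1 = [-2 0 0 2; 0 -1/2 0 -2; 0 0 3 -3; 0 0 0 1]
T4·…·T1 = [-2 0 0 2; 2 -1/2 0 -4; 0 0 3 -3; 0 0 0 1]

T = [-2 0 0 2; 2 -1/2 0 -4; 0 0 3 -3; 0 0 0 1]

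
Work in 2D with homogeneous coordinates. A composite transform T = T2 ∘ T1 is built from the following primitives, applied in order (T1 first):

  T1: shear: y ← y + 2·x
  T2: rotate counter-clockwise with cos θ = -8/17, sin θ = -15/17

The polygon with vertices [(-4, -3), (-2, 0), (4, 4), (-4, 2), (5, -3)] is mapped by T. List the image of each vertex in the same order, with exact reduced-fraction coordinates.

T1 shear: y ← y + 2·x: (-4, -3) → (-4, -11); (-2, 0) → (-2, -4); (4, 4) → (4, 12); (-4, 2) → (-4, -6); (5, -3) → (5, 7)
T2 rotate counter-clockwise with cos θ = -8/17, sin θ = -15/17: (-4, -11) → (-133/17, 148/17); (-2, -4) → (-44/17, 62/17); (4, 12) → (148/17, -156/17); (-4, -6) → (-58/17, 108/17); (5, 7) → (65/17, -131/17)

image vertices: (-133/17, 148/17), (-44/17, 62/17), (148/17, -156/17), (-58/17, 108/17), (65/17, -131/17)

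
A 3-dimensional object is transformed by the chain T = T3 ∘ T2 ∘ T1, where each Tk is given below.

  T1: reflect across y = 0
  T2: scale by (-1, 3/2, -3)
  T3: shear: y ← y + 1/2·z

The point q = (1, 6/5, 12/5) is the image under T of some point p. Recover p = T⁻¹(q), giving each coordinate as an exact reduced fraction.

T1 = [1 0 0 0; 0 -1 0 0; 0 0 1 0; 0 0 0 1]
T2·T1 = [-1 0 0 0; 0 -3/2 0 0; 0 0 -3 0; 0 0 0 1]
T3·…·T1 = [-1 0 0 0; 0 -3/2 -3/2 0; 0 0 -3 0; 0 0 0 1]
det M = -9/2; M⁻¹ = [-1 0 0 0; 0 -2/3 1/3 0; 0 0 -1/3 0; 0 0 0 1]
M⁻¹ · (1, 6/5, 12/5)ᵀ = (-1, 0, -4/5)ᵀ

p = (-1, 0, -4/5)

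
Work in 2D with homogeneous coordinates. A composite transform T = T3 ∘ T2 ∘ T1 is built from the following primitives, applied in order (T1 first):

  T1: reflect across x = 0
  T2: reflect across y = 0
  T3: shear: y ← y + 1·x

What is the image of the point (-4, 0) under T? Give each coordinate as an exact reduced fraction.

T1 reflect across x = 0: (-4, 0) → (4, 0)
T2 reflect across y = 0: (4, 0) → (4, 0)
T3 shear: y ← y + 1·x: (4, 0) → (4, 4)

T(p) = (4, 4)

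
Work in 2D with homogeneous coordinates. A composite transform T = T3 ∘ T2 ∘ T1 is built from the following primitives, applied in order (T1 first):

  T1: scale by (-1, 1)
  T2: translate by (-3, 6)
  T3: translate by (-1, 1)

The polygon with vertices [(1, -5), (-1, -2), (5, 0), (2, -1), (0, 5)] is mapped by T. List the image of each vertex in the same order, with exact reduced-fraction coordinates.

image vertices: (-5, 2), (-3, 5), (-9, 7), (-6, 6), (-4, 12)

T1 scale by (-1, 1): (1, -5) → (-1, -5); (-1, -2) → (1, -2); (5, 0) → (-5, 0); (2, -1) → (-2, -1); (0, 5) → (0, 5)
T2 translate by (-3, 6): (-1, -5) → (-4, 1); (1, -2) → (-2, 4); (-5, 0) → (-8, 6); (-2, -1) → (-5, 5); (0, 5) → (-3, 11)
T3 translate by (-1, 1): (-4, 1) → (-5, 2); (-2, 4) → (-3, 5); (-8, 6) → (-9, 7); (-5, 5) → (-6, 6); (-3, 11) → (-4, 12)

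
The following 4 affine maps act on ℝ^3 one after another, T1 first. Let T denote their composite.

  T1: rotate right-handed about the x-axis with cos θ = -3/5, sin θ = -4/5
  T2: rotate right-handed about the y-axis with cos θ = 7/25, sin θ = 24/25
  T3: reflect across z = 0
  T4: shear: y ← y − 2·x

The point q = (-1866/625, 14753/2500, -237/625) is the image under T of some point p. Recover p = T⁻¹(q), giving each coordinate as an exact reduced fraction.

T1 = [1 0 0 0; 0 -3/5 4/5 0; 0 -4/5 -3/5 0; 0 0 0 1]
T2·T1 = [7/25 -96/125 -72/125 0; 0 -3/5 4/5 0; -24/25 -28/125 -21/125 0; 0 0 0 1]
T3·…·T1 = [7/25 -96/125 -72/125 0; 0 -3/5 4/5 0; 24/25 28/125 21/125 0; 0 0 0 1]
T4·…·T1 = [7/25 -96/125 -72/125 0; -14/25 117/125 244/125 0; 24/25 28/125 21/125 0; 0 0 0 1]
det M = -1; M⁻¹ = [7/25 0 24/25 0; -246/125 -3/5 28/125 0; 128/125 4/5 21/125 0; 0 0 0 1]
M⁻¹ · (-1866/625, 14753/2500, -237/625)ᵀ = (-6/5, 9/4, 8/5)ᵀ

p = (-6/5, 9/4, 8/5)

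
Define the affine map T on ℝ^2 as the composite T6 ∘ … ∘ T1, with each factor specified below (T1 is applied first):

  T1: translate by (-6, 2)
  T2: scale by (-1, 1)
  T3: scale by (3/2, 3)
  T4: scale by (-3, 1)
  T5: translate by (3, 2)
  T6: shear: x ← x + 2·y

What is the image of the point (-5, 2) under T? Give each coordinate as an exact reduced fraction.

T(p) = (-37/2, 14)

T1 translate by (-6, 2): (-5, 2) → (-11, 4)
T2 scale by (-1, 1): (-11, 4) → (11, 4)
T3 scale by (3/2, 3): (11, 4) → (33/2, 12)
T4 scale by (-3, 1): (33/2, 12) → (-99/2, 12)
T5 translate by (3, 2): (-99/2, 12) → (-93/2, 14)
T6 shear: x ← x + 2·y: (-93/2, 14) → (-37/2, 14)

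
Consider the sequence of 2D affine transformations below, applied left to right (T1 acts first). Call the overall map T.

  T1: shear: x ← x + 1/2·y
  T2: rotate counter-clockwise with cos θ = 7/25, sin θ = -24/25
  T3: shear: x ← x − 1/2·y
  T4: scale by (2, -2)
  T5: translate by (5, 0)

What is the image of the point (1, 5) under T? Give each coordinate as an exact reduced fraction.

T(p) = (463/25, 98/25)

T1 shear: x ← x + 1/2·y: (1, 5) → (7/2, 5)
T2 rotate counter-clockwise with cos θ = 7/25, sin θ = -24/25: (7/2, 5) → (289/50, -49/25)
T3 shear: x ← x − 1/2·y: (289/50, -49/25) → (169/25, -49/25)
T4 scale by (2, -2): (169/25, -49/25) → (338/25, 98/25)
T5 translate by (5, 0): (338/25, 98/25) → (463/25, 98/25)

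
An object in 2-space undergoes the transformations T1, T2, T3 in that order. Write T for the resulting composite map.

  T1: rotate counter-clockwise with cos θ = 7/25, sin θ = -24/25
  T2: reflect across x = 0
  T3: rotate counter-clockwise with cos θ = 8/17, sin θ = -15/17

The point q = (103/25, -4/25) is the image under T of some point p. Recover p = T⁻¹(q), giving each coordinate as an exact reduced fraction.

p = (-4, -1)

T1 = [7/25 24/25 0; -24/25 7/25 0; 0 0 1]
T2·T1 = [-7/25 -24/25 0; -24/25 7/25 0; 0 0 1]
T3·…·T1 = [-416/425 -87/425 0; -87/425 416/425 0; 0 0 1]
det M = -1; M⁻¹ = [-416/425 -87/425 0; -87/425 416/425 0; 0 0 1]
M⁻¹ · (103/25, -4/25)ᵀ = (-4, -1)ᵀ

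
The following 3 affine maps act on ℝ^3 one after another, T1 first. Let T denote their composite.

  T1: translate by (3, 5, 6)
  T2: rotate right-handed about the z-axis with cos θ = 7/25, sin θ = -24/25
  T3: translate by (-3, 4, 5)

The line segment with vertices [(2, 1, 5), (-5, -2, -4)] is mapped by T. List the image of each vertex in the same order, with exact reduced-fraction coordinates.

T1 translate by (3, 5, 6): (2, 1, 5) → (5, 6, 11); (-5, -2, -4) → (-2, 3, 2)
T2 rotate right-handed about the z-axis with cos θ = 7/25, sin θ = -24/25: (5, 6, 11) → (179/25, -78/25, 11); (-2, 3, 2) → (58/25, 69/25, 2)
T3 translate by (-3, 4, 5): (179/25, -78/25, 11) → (104/25, 22/25, 16); (58/25, 69/25, 2) → (-17/25, 169/25, 7)

image vertices: (104/25, 22/25, 16), (-17/25, 169/25, 7)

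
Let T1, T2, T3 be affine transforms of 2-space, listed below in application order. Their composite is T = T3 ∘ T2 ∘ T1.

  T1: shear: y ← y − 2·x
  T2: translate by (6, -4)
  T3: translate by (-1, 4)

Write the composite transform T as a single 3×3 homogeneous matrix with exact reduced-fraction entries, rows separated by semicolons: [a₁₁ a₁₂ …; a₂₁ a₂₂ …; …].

T = [1 0 5; -2 1 0; 0 0 1]

T1 = [1 0 0; -2 1 0; 0 0 1]
T2·T1 = [1 0 6; -2 1 -4; 0 0 1]
T3·…·T1 = [1 0 5; -2 1 0; 0 0 1]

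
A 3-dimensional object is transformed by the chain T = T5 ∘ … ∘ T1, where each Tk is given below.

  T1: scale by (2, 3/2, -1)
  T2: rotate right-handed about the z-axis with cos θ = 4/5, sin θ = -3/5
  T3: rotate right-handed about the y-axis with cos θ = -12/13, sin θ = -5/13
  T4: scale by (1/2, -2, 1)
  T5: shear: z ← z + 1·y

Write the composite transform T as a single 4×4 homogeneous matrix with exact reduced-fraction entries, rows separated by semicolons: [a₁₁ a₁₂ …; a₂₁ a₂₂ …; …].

T1 = [2 0 0 0; 0 3/2 0 0; 0 0 -1 0; 0 0 0 1]
T2·T1 = [8/5 9/10 0 0; -6/5 6/5 0 0; 0 0 -1 0; 0 0 0 1]
T3·…·T1 = [-96/65 -54/65 5/13 0; -6/5 6/5 0 0; 8/13 9/26 12/13 0; 0 0 0 1]
T4·…·T1 = [-48/65 -27/65 5/26 0; 12/5 -12/5 0 0; 8/13 9/26 12/13 0; 0 0 0 1]
T5·…·T1 = [-48/65 -27/65 5/26 0; 12/5 -12/5 0 0; 196/65 -267/130 12/13 0; 0 0 0 1]

T = [-48/65 -27/65 5/26 0; 12/5 -12/5 0 0; 196/65 -267/130 12/13 0; 0 0 0 1]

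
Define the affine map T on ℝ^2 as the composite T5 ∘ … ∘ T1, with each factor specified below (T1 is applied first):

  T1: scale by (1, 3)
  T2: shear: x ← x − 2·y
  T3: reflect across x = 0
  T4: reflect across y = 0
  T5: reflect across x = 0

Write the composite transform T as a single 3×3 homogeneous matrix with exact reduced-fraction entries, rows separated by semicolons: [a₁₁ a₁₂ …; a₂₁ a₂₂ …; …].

T = [1 -6 0; 0 -3 0; 0 0 1]

T1 = [1 0 0; 0 3 0; 0 0 1]
T2·T1 = [1 -6 0; 0 3 0; 0 0 1]
T3·…·T1 = [-1 6 0; 0 3 0; 0 0 1]
T4·…·T1 = [-1 6 0; 0 -3 0; 0 0 1]
T5·…·T1 = [1 -6 0; 0 -3 0; 0 0 1]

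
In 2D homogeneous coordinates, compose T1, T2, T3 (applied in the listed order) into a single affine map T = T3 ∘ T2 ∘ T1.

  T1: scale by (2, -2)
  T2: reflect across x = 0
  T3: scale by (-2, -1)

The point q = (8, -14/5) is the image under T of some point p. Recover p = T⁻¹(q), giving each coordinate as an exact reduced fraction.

p = (2, -7/5)

T1 = [2 0 0; 0 -2 0; 0 0 1]
T2·T1 = [-2 0 0; 0 -2 0; 0 0 1]
T3·…·T1 = [4 0 0; 0 2 0; 0 0 1]
det M = 8; M⁻¹ = [1/4 0 0; 0 1/2 0; 0 0 1]
M⁻¹ · (8, -14/5)ᵀ = (2, -7/5)ᵀ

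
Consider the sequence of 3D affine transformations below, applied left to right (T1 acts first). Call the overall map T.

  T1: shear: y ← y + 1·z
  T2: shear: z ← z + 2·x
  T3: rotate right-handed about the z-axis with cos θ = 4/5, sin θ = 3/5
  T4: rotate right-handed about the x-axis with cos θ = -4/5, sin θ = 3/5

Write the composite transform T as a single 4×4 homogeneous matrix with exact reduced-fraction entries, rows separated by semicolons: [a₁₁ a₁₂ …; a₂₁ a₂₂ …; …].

T = [4/5 -3/5 -3/5 0; -42/25 -16/25 -31/25 0; -31/25 12/25 -8/25 0; 0 0 0 1]

T1 = [1 0 0 0; 0 1 1 0; 0 0 1 0; 0 0 0 1]
T2·T1 = [1 0 0 0; 0 1 1 0; 2 0 1 0; 0 0 0 1]
T3·…·T1 = [4/5 -3/5 -3/5 0; 3/5 4/5 4/5 0; 2 0 1 0; 0 0 0 1]
T4·…·T1 = [4/5 -3/5 -3/5 0; -42/25 -16/25 -31/25 0; -31/25 12/25 -8/25 0; 0 0 0 1]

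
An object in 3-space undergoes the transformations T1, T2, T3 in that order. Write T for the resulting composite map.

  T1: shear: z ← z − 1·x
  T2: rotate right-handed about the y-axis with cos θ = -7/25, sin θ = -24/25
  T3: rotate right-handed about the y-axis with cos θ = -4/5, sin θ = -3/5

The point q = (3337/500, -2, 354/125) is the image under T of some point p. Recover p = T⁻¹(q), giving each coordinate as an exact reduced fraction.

T1 = [1 0 0 0; 0 1 0 0; -1 0 1 0; 0 0 0 1]
T2·T1 = [17/25 0 -24/25 0; 0 1 0 0; 31/25 0 -7/25 0; 0 0 0 1]
T3·…·T1 = [-161/125 0 117/125 0; 0 1 0 0; -73/125 0 -44/125 0; 0 0 0 1]
det M = 1; M⁻¹ = [-44/125 0 -117/125 0; 0 1 0 0; 73/125 0 -161/125 0; 0 0 0 1]
M⁻¹ · (3337/500, -2, 354/125)ᵀ = (-5, -2, 1/4)ᵀ

p = (-5, -2, 1/4)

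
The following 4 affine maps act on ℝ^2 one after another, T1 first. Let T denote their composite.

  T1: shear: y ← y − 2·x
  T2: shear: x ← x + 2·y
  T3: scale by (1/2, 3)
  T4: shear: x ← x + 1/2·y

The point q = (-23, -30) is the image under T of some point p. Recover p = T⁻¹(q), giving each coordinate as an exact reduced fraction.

p = (4, -2)

T1 = [1 0 0; -2 1 0; 0 0 1]
T2·T1 = [-3 2 0; -2 1 0; 0 0 1]
T3·…·T1 = [-3/2 1 0; -6 3 0; 0 0 1]
T4·…·T1 = [-9/2 5/2 0; -6 3 0; 0 0 1]
det M = 3/2; M⁻¹ = [2 -5/3 0; 4 -3 0; 0 0 1]
M⁻¹ · (-23, -30)ᵀ = (4, -2)ᵀ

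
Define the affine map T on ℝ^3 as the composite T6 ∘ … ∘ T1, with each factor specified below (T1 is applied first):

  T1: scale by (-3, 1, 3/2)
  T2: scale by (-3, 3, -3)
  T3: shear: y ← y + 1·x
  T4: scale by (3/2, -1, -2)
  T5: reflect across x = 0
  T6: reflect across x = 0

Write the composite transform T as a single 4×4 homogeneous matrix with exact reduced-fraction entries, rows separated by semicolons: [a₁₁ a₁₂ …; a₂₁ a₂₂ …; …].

T1 = [-3 0 0 0; 0 1 0 0; 0 0 3/2 0; 0 0 0 1]
T2·T1 = [9 0 0 0; 0 3 0 0; 0 0 -9/2 0; 0 0 0 1]
T3·…·T1 = [9 0 0 0; 9 3 0 0; 0 0 -9/2 0; 0 0 0 1]
T4·…·T1 = [27/2 0 0 0; -9 -3 0 0; 0 0 9 0; 0 0 0 1]
T5·…·T1 = [-27/2 0 0 0; -9 -3 0 0; 0 0 9 0; 0 0 0 1]
T6·…·T1 = [27/2 0 0 0; -9 -3 0 0; 0 0 9 0; 0 0 0 1]

T = [27/2 0 0 0; -9 -3 0 0; 0 0 9 0; 0 0 0 1]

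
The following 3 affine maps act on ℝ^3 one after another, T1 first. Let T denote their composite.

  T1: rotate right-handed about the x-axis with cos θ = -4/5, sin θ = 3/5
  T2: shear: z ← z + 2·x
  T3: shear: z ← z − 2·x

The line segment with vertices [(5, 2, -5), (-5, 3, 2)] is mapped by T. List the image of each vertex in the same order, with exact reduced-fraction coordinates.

T1 rotate right-handed about the x-axis with cos θ = -4/5, sin θ = 3/5: (5, 2, -5) → (5, 7/5, 26/5); (-5, 3, 2) → (-5, -18/5, 1/5)
T2 shear: z ← z + 2·x: (5, 7/5, 26/5) → (5, 7/5, 76/5); (-5, -18/5, 1/5) → (-5, -18/5, -49/5)
T3 shear: z ← z − 2·x: (5, 7/5, 76/5) → (5, 7/5, 26/5); (-5, -18/5, -49/5) → (-5, -18/5, 1/5)

image vertices: (5, 7/5, 26/5), (-5, -18/5, 1/5)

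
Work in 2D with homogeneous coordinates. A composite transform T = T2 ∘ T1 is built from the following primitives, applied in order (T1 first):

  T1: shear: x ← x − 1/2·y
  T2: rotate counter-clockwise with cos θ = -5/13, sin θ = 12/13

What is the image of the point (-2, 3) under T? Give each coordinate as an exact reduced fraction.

T(p) = (-37/26, -57/13)

T1 shear: x ← x − 1/2·y: (-2, 3) → (-7/2, 3)
T2 rotate counter-clockwise with cos θ = -5/13, sin θ = 12/13: (-7/2, 3) → (-37/26, -57/13)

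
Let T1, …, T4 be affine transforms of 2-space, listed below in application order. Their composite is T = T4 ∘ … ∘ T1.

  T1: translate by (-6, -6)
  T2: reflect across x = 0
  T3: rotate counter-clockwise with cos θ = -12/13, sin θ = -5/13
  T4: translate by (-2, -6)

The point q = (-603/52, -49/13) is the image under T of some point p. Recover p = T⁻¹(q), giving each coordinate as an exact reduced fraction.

p = (-2, 1/4)

T1 = [1 0 -6; 0 1 -6; 0 0 1]
T2·T1 = [-1 0 6; 0 1 -6; 0 0 1]
T3·…·T1 = [12/13 5/13 -102/13; 5/13 -12/13 42/13; 0 0 1]
T4·…·T1 = [12/13 5/13 -128/13; 5/13 -12/13 -36/13; 0 0 1]
det M = -1; M⁻¹ = [12/13 5/13 132/13; 5/13 -12/13 16/13; 0 0 1]
M⁻¹ · (-603/52, -49/13)ᵀ = (-2, 1/4)ᵀ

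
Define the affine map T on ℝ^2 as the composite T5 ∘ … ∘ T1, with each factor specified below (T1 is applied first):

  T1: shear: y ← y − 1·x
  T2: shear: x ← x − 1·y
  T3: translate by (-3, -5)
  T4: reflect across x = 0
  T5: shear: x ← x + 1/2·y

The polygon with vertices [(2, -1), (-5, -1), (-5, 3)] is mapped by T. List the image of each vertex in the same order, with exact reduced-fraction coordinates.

T1 shear: y ← y − 1·x: (2, -1) → (2, -3); (-5, -1) → (-5, 4); (-5, 3) → (-5, 8)
T2 shear: x ← x − 1·y: (2, -3) → (5, -3); (-5, 4) → (-9, 4); (-5, 8) → (-13, 8)
T3 translate by (-3, -5): (5, -3) → (2, -8); (-9, 4) → (-12, -1); (-13, 8) → (-16, 3)
T4 reflect across x = 0: (2, -8) → (-2, -8); (-12, -1) → (12, -1); (-16, 3) → (16, 3)
T5 shear: x ← x + 1/2·y: (-2, -8) → (-6, -8); (12, -1) → (23/2, -1); (16, 3) → (35/2, 3)

image vertices: (-6, -8), (23/2, -1), (35/2, 3)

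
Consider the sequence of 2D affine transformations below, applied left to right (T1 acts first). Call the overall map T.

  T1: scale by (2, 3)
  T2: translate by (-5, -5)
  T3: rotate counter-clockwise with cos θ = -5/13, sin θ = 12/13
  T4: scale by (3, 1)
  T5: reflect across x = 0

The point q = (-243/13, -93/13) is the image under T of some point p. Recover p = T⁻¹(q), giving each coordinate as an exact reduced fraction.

T1 = [2 0 0; 0 3 0; 0 0 1]
T2·T1 = [2 0 -5; 0 3 -5; 0 0 1]
T3·…·T1 = [-10/13 -36/13 85/13; 24/13 -15/13 -35/13; 0 0 1]
T4·…·T1 = [-30/13 -108/13 255/13; 24/13 -15/13 -35/13; 0 0 1]
T5·…·T1 = [30/13 108/13 -255/13; 24/13 -15/13 -35/13; 0 0 1]
det M = -18; M⁻¹ = [5/78 6/13 5/2; 4/39 -5/39 5/3; 0 0 1]
M⁻¹ · (-243/13, -93/13)ᵀ = (-2, 2/3)ᵀ

p = (-2, 2/3)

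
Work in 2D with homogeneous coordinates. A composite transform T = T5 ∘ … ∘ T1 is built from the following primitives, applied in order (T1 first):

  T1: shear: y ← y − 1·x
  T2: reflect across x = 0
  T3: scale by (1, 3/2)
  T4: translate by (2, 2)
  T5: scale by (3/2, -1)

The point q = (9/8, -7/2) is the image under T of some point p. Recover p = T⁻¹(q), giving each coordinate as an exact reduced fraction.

p = (5/4, 9/4)

T1 = [1 0 0; -1 1 0; 0 0 1]
T2·T1 = [-1 0 0; -1 1 0; 0 0 1]
T3·…·T1 = [-1 0 0; -3/2 3/2 0; 0 0 1]
T4·…·T1 = [-1 0 2; -3/2 3/2 2; 0 0 1]
T5·…·T1 = [-3/2 0 3; 3/2 -3/2 -2; 0 0 1]
det M = 9/4; M⁻¹ = [-2/3 0 2; -2/3 -2/3 2/3; 0 0 1]
M⁻¹ · (9/8, -7/2)ᵀ = (5/4, 9/4)ᵀ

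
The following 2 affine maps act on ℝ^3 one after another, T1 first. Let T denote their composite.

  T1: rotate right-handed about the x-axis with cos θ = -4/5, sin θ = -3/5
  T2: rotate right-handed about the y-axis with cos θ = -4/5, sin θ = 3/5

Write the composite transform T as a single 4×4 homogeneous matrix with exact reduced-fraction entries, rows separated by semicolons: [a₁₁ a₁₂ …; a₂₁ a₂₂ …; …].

T1 = [1 0 0 0; 0 -4/5 3/5 0; 0 -3/5 -4/5 0; 0 0 0 1]
T2·T1 = [-4/5 -9/25 -12/25 0; 0 -4/5 3/5 0; -3/5 12/25 16/25 0; 0 0 0 1]

T = [-4/5 -9/25 -12/25 0; 0 -4/5 3/5 0; -3/5 12/25 16/25 0; 0 0 0 1]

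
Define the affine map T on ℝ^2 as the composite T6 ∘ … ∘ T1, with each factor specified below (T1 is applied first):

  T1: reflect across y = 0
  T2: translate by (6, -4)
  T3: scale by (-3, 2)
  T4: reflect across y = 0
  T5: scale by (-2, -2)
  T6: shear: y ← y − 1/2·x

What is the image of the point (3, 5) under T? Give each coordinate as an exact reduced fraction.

T(p) = (54, -63)

T1 reflect across y = 0: (3, 5) → (3, -5)
T2 translate by (6, -4): (3, -5) → (9, -9)
T3 scale by (-3, 2): (9, -9) → (-27, -18)
T4 reflect across y = 0: (-27, -18) → (-27, 18)
T5 scale by (-2, -2): (-27, 18) → (54, -36)
T6 shear: y ← y − 1/2·x: (54, -36) → (54, -63)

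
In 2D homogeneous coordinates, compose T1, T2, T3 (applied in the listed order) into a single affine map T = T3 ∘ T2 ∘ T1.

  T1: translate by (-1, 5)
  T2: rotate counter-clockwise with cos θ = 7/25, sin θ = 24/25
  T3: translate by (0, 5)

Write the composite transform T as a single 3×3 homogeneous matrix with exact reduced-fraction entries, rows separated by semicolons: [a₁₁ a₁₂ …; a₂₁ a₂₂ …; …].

T1 = [1 0 -1; 0 1 5; 0 0 1]
T2·T1 = [7/25 -24/25 -127/25; 24/25 7/25 11/25; 0 0 1]
T3·…·T1 = [7/25 -24/25 -127/25; 24/25 7/25 136/25; 0 0 1]

T = [7/25 -24/25 -127/25; 24/25 7/25 136/25; 0 0 1]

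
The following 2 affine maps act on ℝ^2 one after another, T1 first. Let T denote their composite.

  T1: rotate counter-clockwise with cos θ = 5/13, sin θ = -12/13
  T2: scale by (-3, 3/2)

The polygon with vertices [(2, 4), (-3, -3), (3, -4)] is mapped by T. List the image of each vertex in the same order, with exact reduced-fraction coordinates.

T1 rotate counter-clockwise with cos θ = 5/13, sin θ = -12/13: (2, 4) → (58/13, -4/13); (-3, -3) → (-51/13, 21/13); (3, -4) → (-33/13, -56/13)
T2 scale by (-3, 3/2): (58/13, -4/13) → (-174/13, -6/13); (-51/13, 21/13) → (153/13, 63/26); (-33/13, -56/13) → (99/13, -84/13)

image vertices: (-174/13, -6/13), (153/13, 63/26), (99/13, -84/13)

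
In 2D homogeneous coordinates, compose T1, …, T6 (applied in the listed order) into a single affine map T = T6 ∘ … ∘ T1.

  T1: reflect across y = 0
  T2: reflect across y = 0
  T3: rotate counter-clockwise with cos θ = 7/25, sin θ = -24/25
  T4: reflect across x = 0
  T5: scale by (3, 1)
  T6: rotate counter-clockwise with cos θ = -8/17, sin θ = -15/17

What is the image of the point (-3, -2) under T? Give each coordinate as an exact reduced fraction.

T1 reflect across y = 0: (-3, -2) → (-3, 2)
T2 reflect across y = 0: (-3, 2) → (-3, -2)
T3 rotate counter-clockwise with cos θ = 7/25, sin θ = -24/25: (-3, -2) → (-69/25, 58/25)
T4 reflect across x = 0: (-69/25, 58/25) → (69/25, 58/25)
T5 scale by (3, 1): (69/25, 58/25) → (207/25, 58/25)
T6 rotate counter-clockwise with cos θ = -8/17, sin θ = -15/17: (207/25, 58/25) → (-786/425, -3569/425)

T(p) = (-786/425, -3569/425)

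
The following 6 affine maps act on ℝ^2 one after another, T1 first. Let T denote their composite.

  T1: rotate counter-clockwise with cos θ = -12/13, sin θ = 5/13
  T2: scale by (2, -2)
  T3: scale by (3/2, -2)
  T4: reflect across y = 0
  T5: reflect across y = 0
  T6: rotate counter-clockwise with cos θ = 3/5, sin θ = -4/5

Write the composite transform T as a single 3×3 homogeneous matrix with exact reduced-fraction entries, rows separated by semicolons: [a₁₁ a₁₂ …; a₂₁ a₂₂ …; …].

T1 = [-12/13 -5/13 0; 5/13 -12/13 0; 0 0 1]
T2·T1 = [-24/13 -10/13 0; -10/13 24/13 0; 0 0 1]
T3·…·T1 = [-36/13 -15/13 0; 20/13 -48/13 0; 0 0 1]
T4·…·T1 = [-36/13 -15/13 0; -20/13 48/13 0; 0 0 1]
T5·…·T1 = [-36/13 -15/13 0; 20/13 -48/13 0; 0 0 1]
T6·…·T1 = [-28/65 -237/65 0; 204/65 -84/65 0; 0 0 1]

T = [-28/65 -237/65 0; 204/65 -84/65 0; 0 0 1]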